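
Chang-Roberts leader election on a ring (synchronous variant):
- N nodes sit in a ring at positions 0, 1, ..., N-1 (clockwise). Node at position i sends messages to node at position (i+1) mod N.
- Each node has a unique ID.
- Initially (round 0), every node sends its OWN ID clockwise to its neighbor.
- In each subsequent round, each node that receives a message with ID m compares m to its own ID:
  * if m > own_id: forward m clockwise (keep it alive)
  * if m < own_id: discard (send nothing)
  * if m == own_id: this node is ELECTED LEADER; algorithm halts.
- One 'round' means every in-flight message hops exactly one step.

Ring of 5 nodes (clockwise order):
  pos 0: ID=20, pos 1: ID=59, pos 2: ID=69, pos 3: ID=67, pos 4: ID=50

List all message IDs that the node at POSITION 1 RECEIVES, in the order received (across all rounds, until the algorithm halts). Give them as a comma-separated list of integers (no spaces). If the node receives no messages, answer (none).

Answer: 20,50,67,69

Derivation:
Round 1: pos1(id59) recv 20: drop; pos2(id69) recv 59: drop; pos3(id67) recv 69: fwd; pos4(id50) recv 67: fwd; pos0(id20) recv 50: fwd
Round 2: pos4(id50) recv 69: fwd; pos0(id20) recv 67: fwd; pos1(id59) recv 50: drop
Round 3: pos0(id20) recv 69: fwd; pos1(id59) recv 67: fwd
Round 4: pos1(id59) recv 69: fwd; pos2(id69) recv 67: drop
Round 5: pos2(id69) recv 69: ELECTED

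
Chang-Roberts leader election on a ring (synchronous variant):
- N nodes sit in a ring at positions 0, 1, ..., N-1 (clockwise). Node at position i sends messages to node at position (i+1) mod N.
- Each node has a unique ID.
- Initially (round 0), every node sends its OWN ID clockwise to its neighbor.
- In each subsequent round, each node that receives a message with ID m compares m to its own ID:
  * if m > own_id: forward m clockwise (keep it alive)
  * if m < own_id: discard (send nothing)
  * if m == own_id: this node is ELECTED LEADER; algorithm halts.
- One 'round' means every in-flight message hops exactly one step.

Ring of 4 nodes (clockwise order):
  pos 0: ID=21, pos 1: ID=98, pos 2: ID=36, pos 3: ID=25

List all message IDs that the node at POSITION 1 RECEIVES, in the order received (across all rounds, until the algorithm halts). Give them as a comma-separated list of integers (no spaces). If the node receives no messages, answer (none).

Round 1: pos1(id98) recv 21: drop; pos2(id36) recv 98: fwd; pos3(id25) recv 36: fwd; pos0(id21) recv 25: fwd
Round 2: pos3(id25) recv 98: fwd; pos0(id21) recv 36: fwd; pos1(id98) recv 25: drop
Round 3: pos0(id21) recv 98: fwd; pos1(id98) recv 36: drop
Round 4: pos1(id98) recv 98: ELECTED

Answer: 21,25,36,98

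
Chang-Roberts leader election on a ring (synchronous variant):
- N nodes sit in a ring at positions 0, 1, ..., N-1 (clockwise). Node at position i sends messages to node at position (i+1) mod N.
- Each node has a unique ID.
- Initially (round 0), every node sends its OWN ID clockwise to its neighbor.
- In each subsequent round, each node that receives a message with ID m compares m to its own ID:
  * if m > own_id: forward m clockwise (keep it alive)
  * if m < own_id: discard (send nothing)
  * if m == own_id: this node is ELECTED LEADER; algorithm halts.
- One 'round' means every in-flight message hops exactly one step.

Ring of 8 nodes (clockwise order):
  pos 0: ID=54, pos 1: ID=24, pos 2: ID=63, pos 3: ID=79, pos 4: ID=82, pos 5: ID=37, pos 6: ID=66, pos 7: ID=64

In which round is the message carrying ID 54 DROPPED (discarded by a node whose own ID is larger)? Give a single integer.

Round 1: pos1(id24) recv 54: fwd; pos2(id63) recv 24: drop; pos3(id79) recv 63: drop; pos4(id82) recv 79: drop; pos5(id37) recv 82: fwd; pos6(id66) recv 37: drop; pos7(id64) recv 66: fwd; pos0(id54) recv 64: fwd
Round 2: pos2(id63) recv 54: drop; pos6(id66) recv 82: fwd; pos0(id54) recv 66: fwd; pos1(id24) recv 64: fwd
Round 3: pos7(id64) recv 82: fwd; pos1(id24) recv 66: fwd; pos2(id63) recv 64: fwd
Round 4: pos0(id54) recv 82: fwd; pos2(id63) recv 66: fwd; pos3(id79) recv 64: drop
Round 5: pos1(id24) recv 82: fwd; pos3(id79) recv 66: drop
Round 6: pos2(id63) recv 82: fwd
Round 7: pos3(id79) recv 82: fwd
Round 8: pos4(id82) recv 82: ELECTED
Message ID 54 originates at pos 0; dropped at pos 2 in round 2

Answer: 2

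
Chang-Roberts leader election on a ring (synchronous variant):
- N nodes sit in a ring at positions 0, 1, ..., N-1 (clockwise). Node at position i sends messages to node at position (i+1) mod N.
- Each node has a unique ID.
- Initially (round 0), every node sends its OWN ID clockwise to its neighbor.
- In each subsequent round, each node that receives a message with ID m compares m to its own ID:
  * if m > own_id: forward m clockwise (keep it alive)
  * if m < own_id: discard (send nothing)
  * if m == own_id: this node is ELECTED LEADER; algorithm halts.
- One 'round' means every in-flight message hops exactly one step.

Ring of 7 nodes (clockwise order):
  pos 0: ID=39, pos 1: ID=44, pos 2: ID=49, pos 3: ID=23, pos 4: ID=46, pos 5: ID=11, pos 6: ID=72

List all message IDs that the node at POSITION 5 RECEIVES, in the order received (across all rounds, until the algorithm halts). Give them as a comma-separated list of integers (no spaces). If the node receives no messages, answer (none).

Round 1: pos1(id44) recv 39: drop; pos2(id49) recv 44: drop; pos3(id23) recv 49: fwd; pos4(id46) recv 23: drop; pos5(id11) recv 46: fwd; pos6(id72) recv 11: drop; pos0(id39) recv 72: fwd
Round 2: pos4(id46) recv 49: fwd; pos6(id72) recv 46: drop; pos1(id44) recv 72: fwd
Round 3: pos5(id11) recv 49: fwd; pos2(id49) recv 72: fwd
Round 4: pos6(id72) recv 49: drop; pos3(id23) recv 72: fwd
Round 5: pos4(id46) recv 72: fwd
Round 6: pos5(id11) recv 72: fwd
Round 7: pos6(id72) recv 72: ELECTED

Answer: 46,49,72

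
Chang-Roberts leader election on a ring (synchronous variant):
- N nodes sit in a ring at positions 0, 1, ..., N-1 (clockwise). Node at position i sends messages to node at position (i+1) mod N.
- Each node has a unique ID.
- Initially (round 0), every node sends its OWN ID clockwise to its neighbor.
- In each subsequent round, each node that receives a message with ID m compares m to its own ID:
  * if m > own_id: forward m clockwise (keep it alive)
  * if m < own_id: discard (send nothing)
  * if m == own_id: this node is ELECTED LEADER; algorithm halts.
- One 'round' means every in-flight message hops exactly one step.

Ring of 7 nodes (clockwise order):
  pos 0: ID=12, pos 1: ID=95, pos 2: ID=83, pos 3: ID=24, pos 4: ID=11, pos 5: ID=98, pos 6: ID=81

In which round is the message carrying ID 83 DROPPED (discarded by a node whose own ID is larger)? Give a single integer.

Round 1: pos1(id95) recv 12: drop; pos2(id83) recv 95: fwd; pos3(id24) recv 83: fwd; pos4(id11) recv 24: fwd; pos5(id98) recv 11: drop; pos6(id81) recv 98: fwd; pos0(id12) recv 81: fwd
Round 2: pos3(id24) recv 95: fwd; pos4(id11) recv 83: fwd; pos5(id98) recv 24: drop; pos0(id12) recv 98: fwd; pos1(id95) recv 81: drop
Round 3: pos4(id11) recv 95: fwd; pos5(id98) recv 83: drop; pos1(id95) recv 98: fwd
Round 4: pos5(id98) recv 95: drop; pos2(id83) recv 98: fwd
Round 5: pos3(id24) recv 98: fwd
Round 6: pos4(id11) recv 98: fwd
Round 7: pos5(id98) recv 98: ELECTED
Message ID 83 originates at pos 2; dropped at pos 5 in round 3

Answer: 3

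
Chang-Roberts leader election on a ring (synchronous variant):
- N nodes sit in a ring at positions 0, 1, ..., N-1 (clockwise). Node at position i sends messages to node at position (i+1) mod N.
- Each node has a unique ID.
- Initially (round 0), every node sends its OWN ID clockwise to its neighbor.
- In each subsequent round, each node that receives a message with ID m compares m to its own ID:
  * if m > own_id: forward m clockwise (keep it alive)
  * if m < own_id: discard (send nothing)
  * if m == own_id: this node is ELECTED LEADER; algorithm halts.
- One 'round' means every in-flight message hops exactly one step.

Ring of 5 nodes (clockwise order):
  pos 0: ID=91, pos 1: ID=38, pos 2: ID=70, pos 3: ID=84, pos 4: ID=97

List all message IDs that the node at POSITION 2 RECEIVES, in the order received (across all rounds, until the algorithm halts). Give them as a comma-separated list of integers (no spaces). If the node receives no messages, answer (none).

Round 1: pos1(id38) recv 91: fwd; pos2(id70) recv 38: drop; pos3(id84) recv 70: drop; pos4(id97) recv 84: drop; pos0(id91) recv 97: fwd
Round 2: pos2(id70) recv 91: fwd; pos1(id38) recv 97: fwd
Round 3: pos3(id84) recv 91: fwd; pos2(id70) recv 97: fwd
Round 4: pos4(id97) recv 91: drop; pos3(id84) recv 97: fwd
Round 5: pos4(id97) recv 97: ELECTED

Answer: 38,91,97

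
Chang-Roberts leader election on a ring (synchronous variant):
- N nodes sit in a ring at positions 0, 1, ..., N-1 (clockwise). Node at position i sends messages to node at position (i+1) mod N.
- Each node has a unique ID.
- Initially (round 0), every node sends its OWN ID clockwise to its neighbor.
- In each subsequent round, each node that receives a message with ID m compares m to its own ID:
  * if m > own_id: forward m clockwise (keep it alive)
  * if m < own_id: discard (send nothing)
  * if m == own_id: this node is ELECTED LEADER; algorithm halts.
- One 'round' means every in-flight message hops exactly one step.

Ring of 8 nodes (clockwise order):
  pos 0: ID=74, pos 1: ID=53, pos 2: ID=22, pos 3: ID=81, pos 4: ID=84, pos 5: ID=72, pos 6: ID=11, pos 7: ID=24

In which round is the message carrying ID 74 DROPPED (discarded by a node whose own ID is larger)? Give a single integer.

Round 1: pos1(id53) recv 74: fwd; pos2(id22) recv 53: fwd; pos3(id81) recv 22: drop; pos4(id84) recv 81: drop; pos5(id72) recv 84: fwd; pos6(id11) recv 72: fwd; pos7(id24) recv 11: drop; pos0(id74) recv 24: drop
Round 2: pos2(id22) recv 74: fwd; pos3(id81) recv 53: drop; pos6(id11) recv 84: fwd; pos7(id24) recv 72: fwd
Round 3: pos3(id81) recv 74: drop; pos7(id24) recv 84: fwd; pos0(id74) recv 72: drop
Round 4: pos0(id74) recv 84: fwd
Round 5: pos1(id53) recv 84: fwd
Round 6: pos2(id22) recv 84: fwd
Round 7: pos3(id81) recv 84: fwd
Round 8: pos4(id84) recv 84: ELECTED
Message ID 74 originates at pos 0; dropped at pos 3 in round 3

Answer: 3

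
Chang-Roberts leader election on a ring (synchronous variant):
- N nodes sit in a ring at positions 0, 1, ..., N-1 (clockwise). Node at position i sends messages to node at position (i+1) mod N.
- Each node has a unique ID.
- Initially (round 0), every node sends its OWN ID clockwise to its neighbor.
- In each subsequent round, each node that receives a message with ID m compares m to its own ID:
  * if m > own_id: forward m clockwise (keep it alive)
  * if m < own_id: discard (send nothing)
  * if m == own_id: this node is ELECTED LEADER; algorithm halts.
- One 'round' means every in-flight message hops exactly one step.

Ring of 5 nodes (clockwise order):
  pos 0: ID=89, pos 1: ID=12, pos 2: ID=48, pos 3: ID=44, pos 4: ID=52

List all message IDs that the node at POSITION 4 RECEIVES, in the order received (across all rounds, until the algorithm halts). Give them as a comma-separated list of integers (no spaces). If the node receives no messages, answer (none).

Round 1: pos1(id12) recv 89: fwd; pos2(id48) recv 12: drop; pos3(id44) recv 48: fwd; pos4(id52) recv 44: drop; pos0(id89) recv 52: drop
Round 2: pos2(id48) recv 89: fwd; pos4(id52) recv 48: drop
Round 3: pos3(id44) recv 89: fwd
Round 4: pos4(id52) recv 89: fwd
Round 5: pos0(id89) recv 89: ELECTED

Answer: 44,48,89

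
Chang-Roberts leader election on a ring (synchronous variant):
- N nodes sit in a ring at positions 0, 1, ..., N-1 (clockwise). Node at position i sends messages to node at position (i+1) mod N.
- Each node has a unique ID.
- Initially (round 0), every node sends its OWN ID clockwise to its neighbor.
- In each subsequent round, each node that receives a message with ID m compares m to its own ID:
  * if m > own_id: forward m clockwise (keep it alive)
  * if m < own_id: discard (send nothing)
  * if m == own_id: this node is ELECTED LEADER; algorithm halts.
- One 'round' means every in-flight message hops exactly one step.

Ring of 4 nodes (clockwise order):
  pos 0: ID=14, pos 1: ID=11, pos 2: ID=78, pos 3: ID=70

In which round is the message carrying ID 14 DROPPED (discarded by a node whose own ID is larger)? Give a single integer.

Answer: 2

Derivation:
Round 1: pos1(id11) recv 14: fwd; pos2(id78) recv 11: drop; pos3(id70) recv 78: fwd; pos0(id14) recv 70: fwd
Round 2: pos2(id78) recv 14: drop; pos0(id14) recv 78: fwd; pos1(id11) recv 70: fwd
Round 3: pos1(id11) recv 78: fwd; pos2(id78) recv 70: drop
Round 4: pos2(id78) recv 78: ELECTED
Message ID 14 originates at pos 0; dropped at pos 2 in round 2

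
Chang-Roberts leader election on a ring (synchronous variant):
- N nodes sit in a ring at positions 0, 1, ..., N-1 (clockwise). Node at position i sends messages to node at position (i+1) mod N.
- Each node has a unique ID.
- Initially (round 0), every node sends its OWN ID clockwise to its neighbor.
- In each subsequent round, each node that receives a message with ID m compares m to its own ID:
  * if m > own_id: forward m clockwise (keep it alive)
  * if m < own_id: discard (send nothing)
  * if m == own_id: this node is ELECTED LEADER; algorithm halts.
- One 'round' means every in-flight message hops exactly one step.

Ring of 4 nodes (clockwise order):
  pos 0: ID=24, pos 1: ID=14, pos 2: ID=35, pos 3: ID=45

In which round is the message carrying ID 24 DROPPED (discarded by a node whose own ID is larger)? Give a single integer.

Round 1: pos1(id14) recv 24: fwd; pos2(id35) recv 14: drop; pos3(id45) recv 35: drop; pos0(id24) recv 45: fwd
Round 2: pos2(id35) recv 24: drop; pos1(id14) recv 45: fwd
Round 3: pos2(id35) recv 45: fwd
Round 4: pos3(id45) recv 45: ELECTED
Message ID 24 originates at pos 0; dropped at pos 2 in round 2

Answer: 2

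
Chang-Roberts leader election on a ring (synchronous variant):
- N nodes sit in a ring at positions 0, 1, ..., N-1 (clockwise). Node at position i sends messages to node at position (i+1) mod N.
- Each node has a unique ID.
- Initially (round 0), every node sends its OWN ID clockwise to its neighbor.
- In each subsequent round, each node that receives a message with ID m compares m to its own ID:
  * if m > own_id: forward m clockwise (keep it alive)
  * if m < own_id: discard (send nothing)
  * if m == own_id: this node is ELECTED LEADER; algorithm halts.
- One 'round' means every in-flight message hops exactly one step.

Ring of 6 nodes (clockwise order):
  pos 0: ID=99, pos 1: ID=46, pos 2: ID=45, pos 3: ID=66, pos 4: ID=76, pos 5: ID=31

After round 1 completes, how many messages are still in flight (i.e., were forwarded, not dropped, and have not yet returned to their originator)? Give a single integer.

Round 1: pos1(id46) recv 99: fwd; pos2(id45) recv 46: fwd; pos3(id66) recv 45: drop; pos4(id76) recv 66: drop; pos5(id31) recv 76: fwd; pos0(id99) recv 31: drop
After round 1: 3 messages still in flight

Answer: 3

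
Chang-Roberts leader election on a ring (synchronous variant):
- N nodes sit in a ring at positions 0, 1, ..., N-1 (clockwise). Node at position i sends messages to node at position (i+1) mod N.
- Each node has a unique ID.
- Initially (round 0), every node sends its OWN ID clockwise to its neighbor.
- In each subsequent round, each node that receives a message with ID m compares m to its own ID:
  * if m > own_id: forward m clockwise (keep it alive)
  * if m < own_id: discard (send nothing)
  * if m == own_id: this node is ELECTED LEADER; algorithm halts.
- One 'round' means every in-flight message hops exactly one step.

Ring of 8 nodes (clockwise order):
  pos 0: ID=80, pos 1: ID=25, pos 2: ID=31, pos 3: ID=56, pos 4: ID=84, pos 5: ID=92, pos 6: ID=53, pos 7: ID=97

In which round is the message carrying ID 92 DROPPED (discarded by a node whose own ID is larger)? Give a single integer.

Answer: 2

Derivation:
Round 1: pos1(id25) recv 80: fwd; pos2(id31) recv 25: drop; pos3(id56) recv 31: drop; pos4(id84) recv 56: drop; pos5(id92) recv 84: drop; pos6(id53) recv 92: fwd; pos7(id97) recv 53: drop; pos0(id80) recv 97: fwd
Round 2: pos2(id31) recv 80: fwd; pos7(id97) recv 92: drop; pos1(id25) recv 97: fwd
Round 3: pos3(id56) recv 80: fwd; pos2(id31) recv 97: fwd
Round 4: pos4(id84) recv 80: drop; pos3(id56) recv 97: fwd
Round 5: pos4(id84) recv 97: fwd
Round 6: pos5(id92) recv 97: fwd
Round 7: pos6(id53) recv 97: fwd
Round 8: pos7(id97) recv 97: ELECTED
Message ID 92 originates at pos 5; dropped at pos 7 in round 2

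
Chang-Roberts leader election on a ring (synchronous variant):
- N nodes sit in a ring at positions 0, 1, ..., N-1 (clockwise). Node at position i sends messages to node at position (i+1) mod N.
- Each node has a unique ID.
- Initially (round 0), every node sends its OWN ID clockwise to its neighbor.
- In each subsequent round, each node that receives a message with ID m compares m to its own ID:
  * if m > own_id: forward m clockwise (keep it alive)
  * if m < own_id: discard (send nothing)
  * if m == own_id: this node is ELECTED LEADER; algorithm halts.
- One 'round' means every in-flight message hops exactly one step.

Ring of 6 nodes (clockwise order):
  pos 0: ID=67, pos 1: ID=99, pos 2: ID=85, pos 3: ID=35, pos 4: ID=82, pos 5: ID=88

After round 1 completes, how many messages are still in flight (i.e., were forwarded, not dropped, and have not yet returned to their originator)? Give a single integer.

Answer: 3

Derivation:
Round 1: pos1(id99) recv 67: drop; pos2(id85) recv 99: fwd; pos3(id35) recv 85: fwd; pos4(id82) recv 35: drop; pos5(id88) recv 82: drop; pos0(id67) recv 88: fwd
After round 1: 3 messages still in flight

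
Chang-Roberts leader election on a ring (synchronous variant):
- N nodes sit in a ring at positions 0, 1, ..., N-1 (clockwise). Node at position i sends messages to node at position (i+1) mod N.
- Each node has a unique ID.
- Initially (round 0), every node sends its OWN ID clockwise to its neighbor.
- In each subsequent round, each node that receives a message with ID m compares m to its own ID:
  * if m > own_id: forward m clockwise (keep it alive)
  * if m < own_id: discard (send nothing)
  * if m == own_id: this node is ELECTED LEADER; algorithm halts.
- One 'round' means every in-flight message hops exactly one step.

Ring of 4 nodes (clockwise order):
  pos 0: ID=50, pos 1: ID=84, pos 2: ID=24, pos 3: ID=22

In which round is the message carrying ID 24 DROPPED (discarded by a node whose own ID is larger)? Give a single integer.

Answer: 2

Derivation:
Round 1: pos1(id84) recv 50: drop; pos2(id24) recv 84: fwd; pos3(id22) recv 24: fwd; pos0(id50) recv 22: drop
Round 2: pos3(id22) recv 84: fwd; pos0(id50) recv 24: drop
Round 3: pos0(id50) recv 84: fwd
Round 4: pos1(id84) recv 84: ELECTED
Message ID 24 originates at pos 2; dropped at pos 0 in round 2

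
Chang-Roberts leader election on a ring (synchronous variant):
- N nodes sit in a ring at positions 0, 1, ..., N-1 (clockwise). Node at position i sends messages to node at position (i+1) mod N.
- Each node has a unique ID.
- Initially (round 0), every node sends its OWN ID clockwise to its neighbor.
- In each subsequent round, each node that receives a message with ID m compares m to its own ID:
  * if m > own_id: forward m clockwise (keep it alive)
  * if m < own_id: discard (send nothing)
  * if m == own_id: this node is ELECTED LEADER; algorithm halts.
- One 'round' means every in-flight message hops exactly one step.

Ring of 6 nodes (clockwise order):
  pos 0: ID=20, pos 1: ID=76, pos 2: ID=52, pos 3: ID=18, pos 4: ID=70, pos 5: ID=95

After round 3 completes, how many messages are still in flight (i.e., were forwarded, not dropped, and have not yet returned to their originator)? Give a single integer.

Answer: 2

Derivation:
Round 1: pos1(id76) recv 20: drop; pos2(id52) recv 76: fwd; pos3(id18) recv 52: fwd; pos4(id70) recv 18: drop; pos5(id95) recv 70: drop; pos0(id20) recv 95: fwd
Round 2: pos3(id18) recv 76: fwd; pos4(id70) recv 52: drop; pos1(id76) recv 95: fwd
Round 3: pos4(id70) recv 76: fwd; pos2(id52) recv 95: fwd
After round 3: 2 messages still in flight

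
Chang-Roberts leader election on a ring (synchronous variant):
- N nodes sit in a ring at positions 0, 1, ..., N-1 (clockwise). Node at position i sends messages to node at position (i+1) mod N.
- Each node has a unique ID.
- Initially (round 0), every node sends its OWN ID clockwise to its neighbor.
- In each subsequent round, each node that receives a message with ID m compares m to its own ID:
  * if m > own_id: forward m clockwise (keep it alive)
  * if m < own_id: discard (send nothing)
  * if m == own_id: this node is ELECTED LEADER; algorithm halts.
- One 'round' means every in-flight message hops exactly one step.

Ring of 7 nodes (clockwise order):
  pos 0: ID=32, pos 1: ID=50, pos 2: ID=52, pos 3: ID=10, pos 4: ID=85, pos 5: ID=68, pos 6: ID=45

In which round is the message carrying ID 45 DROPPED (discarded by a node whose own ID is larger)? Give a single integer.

Answer: 2

Derivation:
Round 1: pos1(id50) recv 32: drop; pos2(id52) recv 50: drop; pos3(id10) recv 52: fwd; pos4(id85) recv 10: drop; pos5(id68) recv 85: fwd; pos6(id45) recv 68: fwd; pos0(id32) recv 45: fwd
Round 2: pos4(id85) recv 52: drop; pos6(id45) recv 85: fwd; pos0(id32) recv 68: fwd; pos1(id50) recv 45: drop
Round 3: pos0(id32) recv 85: fwd; pos1(id50) recv 68: fwd
Round 4: pos1(id50) recv 85: fwd; pos2(id52) recv 68: fwd
Round 5: pos2(id52) recv 85: fwd; pos3(id10) recv 68: fwd
Round 6: pos3(id10) recv 85: fwd; pos4(id85) recv 68: drop
Round 7: pos4(id85) recv 85: ELECTED
Message ID 45 originates at pos 6; dropped at pos 1 in round 2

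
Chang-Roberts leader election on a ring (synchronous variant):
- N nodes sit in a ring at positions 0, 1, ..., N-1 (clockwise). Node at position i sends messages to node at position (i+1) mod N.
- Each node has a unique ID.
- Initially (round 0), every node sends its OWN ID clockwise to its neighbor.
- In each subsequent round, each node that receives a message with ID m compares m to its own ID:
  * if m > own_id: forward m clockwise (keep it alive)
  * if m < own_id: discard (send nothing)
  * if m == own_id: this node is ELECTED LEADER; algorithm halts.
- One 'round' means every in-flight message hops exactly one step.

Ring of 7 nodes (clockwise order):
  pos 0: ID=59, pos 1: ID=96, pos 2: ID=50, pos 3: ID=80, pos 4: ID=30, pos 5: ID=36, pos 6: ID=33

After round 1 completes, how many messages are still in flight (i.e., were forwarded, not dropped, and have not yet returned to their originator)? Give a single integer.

Round 1: pos1(id96) recv 59: drop; pos2(id50) recv 96: fwd; pos3(id80) recv 50: drop; pos4(id30) recv 80: fwd; pos5(id36) recv 30: drop; pos6(id33) recv 36: fwd; pos0(id59) recv 33: drop
After round 1: 3 messages still in flight

Answer: 3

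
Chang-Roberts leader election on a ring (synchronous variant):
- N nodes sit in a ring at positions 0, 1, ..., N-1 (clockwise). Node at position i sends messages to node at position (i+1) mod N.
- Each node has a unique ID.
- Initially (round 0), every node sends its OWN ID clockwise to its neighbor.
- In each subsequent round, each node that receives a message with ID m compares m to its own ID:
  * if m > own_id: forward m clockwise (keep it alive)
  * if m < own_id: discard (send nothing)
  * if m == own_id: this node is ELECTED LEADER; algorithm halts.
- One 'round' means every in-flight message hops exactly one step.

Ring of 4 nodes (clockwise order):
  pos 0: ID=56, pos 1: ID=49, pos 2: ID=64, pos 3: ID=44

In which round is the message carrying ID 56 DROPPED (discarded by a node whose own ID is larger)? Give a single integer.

Answer: 2

Derivation:
Round 1: pos1(id49) recv 56: fwd; pos2(id64) recv 49: drop; pos3(id44) recv 64: fwd; pos0(id56) recv 44: drop
Round 2: pos2(id64) recv 56: drop; pos0(id56) recv 64: fwd
Round 3: pos1(id49) recv 64: fwd
Round 4: pos2(id64) recv 64: ELECTED
Message ID 56 originates at pos 0; dropped at pos 2 in round 2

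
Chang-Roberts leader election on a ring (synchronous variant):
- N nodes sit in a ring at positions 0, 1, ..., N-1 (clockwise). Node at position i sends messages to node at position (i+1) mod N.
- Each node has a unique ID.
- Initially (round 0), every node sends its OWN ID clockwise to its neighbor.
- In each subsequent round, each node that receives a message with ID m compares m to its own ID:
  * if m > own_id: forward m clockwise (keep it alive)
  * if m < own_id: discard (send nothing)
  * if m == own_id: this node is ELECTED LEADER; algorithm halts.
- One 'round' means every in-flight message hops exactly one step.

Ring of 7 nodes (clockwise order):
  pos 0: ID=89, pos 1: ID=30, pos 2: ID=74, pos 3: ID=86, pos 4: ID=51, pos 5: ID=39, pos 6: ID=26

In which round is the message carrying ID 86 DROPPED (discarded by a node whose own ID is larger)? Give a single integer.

Answer: 4

Derivation:
Round 1: pos1(id30) recv 89: fwd; pos2(id74) recv 30: drop; pos3(id86) recv 74: drop; pos4(id51) recv 86: fwd; pos5(id39) recv 51: fwd; pos6(id26) recv 39: fwd; pos0(id89) recv 26: drop
Round 2: pos2(id74) recv 89: fwd; pos5(id39) recv 86: fwd; pos6(id26) recv 51: fwd; pos0(id89) recv 39: drop
Round 3: pos3(id86) recv 89: fwd; pos6(id26) recv 86: fwd; pos0(id89) recv 51: drop
Round 4: pos4(id51) recv 89: fwd; pos0(id89) recv 86: drop
Round 5: pos5(id39) recv 89: fwd
Round 6: pos6(id26) recv 89: fwd
Round 7: pos0(id89) recv 89: ELECTED
Message ID 86 originates at pos 3; dropped at pos 0 in round 4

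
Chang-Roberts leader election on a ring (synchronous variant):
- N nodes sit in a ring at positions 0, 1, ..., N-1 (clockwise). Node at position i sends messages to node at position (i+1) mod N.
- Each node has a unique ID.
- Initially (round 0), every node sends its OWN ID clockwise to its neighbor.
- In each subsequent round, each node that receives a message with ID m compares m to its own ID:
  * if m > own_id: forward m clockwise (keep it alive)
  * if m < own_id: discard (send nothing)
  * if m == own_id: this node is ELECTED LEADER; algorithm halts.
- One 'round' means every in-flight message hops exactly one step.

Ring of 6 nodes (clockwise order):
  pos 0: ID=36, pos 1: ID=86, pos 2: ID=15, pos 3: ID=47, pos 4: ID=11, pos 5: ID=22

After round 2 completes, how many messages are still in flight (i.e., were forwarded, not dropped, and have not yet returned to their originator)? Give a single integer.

Round 1: pos1(id86) recv 36: drop; pos2(id15) recv 86: fwd; pos3(id47) recv 15: drop; pos4(id11) recv 47: fwd; pos5(id22) recv 11: drop; pos0(id36) recv 22: drop
Round 2: pos3(id47) recv 86: fwd; pos5(id22) recv 47: fwd
After round 2: 2 messages still in flight

Answer: 2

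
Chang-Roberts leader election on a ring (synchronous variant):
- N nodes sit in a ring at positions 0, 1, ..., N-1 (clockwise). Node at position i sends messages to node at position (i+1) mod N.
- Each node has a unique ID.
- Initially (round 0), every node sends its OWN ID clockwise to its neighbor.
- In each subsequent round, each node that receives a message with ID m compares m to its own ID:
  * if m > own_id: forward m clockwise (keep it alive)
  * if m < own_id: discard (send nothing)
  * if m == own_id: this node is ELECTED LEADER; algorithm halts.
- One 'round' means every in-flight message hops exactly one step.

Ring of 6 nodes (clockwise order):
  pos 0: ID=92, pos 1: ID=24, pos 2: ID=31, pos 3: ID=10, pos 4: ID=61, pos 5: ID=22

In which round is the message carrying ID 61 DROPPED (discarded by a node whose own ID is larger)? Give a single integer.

Answer: 2

Derivation:
Round 1: pos1(id24) recv 92: fwd; pos2(id31) recv 24: drop; pos3(id10) recv 31: fwd; pos4(id61) recv 10: drop; pos5(id22) recv 61: fwd; pos0(id92) recv 22: drop
Round 2: pos2(id31) recv 92: fwd; pos4(id61) recv 31: drop; pos0(id92) recv 61: drop
Round 3: pos3(id10) recv 92: fwd
Round 4: pos4(id61) recv 92: fwd
Round 5: pos5(id22) recv 92: fwd
Round 6: pos0(id92) recv 92: ELECTED
Message ID 61 originates at pos 4; dropped at pos 0 in round 2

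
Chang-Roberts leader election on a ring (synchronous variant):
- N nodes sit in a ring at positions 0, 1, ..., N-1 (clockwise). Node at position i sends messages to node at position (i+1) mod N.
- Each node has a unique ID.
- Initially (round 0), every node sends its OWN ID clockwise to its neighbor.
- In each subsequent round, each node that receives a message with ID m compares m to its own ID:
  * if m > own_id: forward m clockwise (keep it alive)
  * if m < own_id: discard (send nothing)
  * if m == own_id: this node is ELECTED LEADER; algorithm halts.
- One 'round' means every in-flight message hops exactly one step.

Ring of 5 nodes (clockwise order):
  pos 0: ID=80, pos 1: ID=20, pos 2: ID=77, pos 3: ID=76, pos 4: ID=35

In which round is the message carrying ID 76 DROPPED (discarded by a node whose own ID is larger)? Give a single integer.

Round 1: pos1(id20) recv 80: fwd; pos2(id77) recv 20: drop; pos3(id76) recv 77: fwd; pos4(id35) recv 76: fwd; pos0(id80) recv 35: drop
Round 2: pos2(id77) recv 80: fwd; pos4(id35) recv 77: fwd; pos0(id80) recv 76: drop
Round 3: pos3(id76) recv 80: fwd; pos0(id80) recv 77: drop
Round 4: pos4(id35) recv 80: fwd
Round 5: pos0(id80) recv 80: ELECTED
Message ID 76 originates at pos 3; dropped at pos 0 in round 2

Answer: 2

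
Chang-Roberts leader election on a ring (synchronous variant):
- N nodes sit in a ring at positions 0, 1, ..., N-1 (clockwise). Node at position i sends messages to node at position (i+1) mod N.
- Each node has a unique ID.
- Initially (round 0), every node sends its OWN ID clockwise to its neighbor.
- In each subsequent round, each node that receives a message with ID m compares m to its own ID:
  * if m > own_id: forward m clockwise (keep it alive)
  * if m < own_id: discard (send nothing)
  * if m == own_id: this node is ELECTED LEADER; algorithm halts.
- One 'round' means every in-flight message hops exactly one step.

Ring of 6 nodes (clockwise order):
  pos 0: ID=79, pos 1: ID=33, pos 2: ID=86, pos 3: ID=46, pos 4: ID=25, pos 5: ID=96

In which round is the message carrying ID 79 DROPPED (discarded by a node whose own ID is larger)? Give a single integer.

Round 1: pos1(id33) recv 79: fwd; pos2(id86) recv 33: drop; pos3(id46) recv 86: fwd; pos4(id25) recv 46: fwd; pos5(id96) recv 25: drop; pos0(id79) recv 96: fwd
Round 2: pos2(id86) recv 79: drop; pos4(id25) recv 86: fwd; pos5(id96) recv 46: drop; pos1(id33) recv 96: fwd
Round 3: pos5(id96) recv 86: drop; pos2(id86) recv 96: fwd
Round 4: pos3(id46) recv 96: fwd
Round 5: pos4(id25) recv 96: fwd
Round 6: pos5(id96) recv 96: ELECTED
Message ID 79 originates at pos 0; dropped at pos 2 in round 2

Answer: 2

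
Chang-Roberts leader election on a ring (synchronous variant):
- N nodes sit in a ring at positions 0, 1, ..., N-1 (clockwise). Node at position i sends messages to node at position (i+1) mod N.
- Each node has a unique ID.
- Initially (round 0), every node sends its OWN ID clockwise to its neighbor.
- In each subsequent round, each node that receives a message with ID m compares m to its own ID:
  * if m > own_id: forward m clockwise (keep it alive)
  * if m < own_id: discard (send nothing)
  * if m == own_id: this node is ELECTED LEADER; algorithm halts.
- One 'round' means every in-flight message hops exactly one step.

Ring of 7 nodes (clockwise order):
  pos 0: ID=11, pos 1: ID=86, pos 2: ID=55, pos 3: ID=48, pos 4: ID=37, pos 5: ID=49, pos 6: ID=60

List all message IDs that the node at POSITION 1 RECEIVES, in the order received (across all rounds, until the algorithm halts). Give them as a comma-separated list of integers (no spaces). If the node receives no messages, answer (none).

Answer: 11,60,86

Derivation:
Round 1: pos1(id86) recv 11: drop; pos2(id55) recv 86: fwd; pos3(id48) recv 55: fwd; pos4(id37) recv 48: fwd; pos5(id49) recv 37: drop; pos6(id60) recv 49: drop; pos0(id11) recv 60: fwd
Round 2: pos3(id48) recv 86: fwd; pos4(id37) recv 55: fwd; pos5(id49) recv 48: drop; pos1(id86) recv 60: drop
Round 3: pos4(id37) recv 86: fwd; pos5(id49) recv 55: fwd
Round 4: pos5(id49) recv 86: fwd; pos6(id60) recv 55: drop
Round 5: pos6(id60) recv 86: fwd
Round 6: pos0(id11) recv 86: fwd
Round 7: pos1(id86) recv 86: ELECTED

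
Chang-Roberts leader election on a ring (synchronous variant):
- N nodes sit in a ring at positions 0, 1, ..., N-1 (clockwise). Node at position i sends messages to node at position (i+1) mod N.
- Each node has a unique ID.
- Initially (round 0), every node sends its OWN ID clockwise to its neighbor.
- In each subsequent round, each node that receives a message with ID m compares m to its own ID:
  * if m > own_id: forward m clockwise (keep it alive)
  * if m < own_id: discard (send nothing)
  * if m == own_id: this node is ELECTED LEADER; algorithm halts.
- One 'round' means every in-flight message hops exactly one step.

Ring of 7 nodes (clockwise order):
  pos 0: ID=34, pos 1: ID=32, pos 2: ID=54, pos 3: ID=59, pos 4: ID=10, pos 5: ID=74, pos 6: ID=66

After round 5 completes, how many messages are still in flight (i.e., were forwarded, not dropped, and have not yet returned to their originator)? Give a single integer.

Round 1: pos1(id32) recv 34: fwd; pos2(id54) recv 32: drop; pos3(id59) recv 54: drop; pos4(id10) recv 59: fwd; pos5(id74) recv 10: drop; pos6(id66) recv 74: fwd; pos0(id34) recv 66: fwd
Round 2: pos2(id54) recv 34: drop; pos5(id74) recv 59: drop; pos0(id34) recv 74: fwd; pos1(id32) recv 66: fwd
Round 3: pos1(id32) recv 74: fwd; pos2(id54) recv 66: fwd
Round 4: pos2(id54) recv 74: fwd; pos3(id59) recv 66: fwd
Round 5: pos3(id59) recv 74: fwd; pos4(id10) recv 66: fwd
After round 5: 2 messages still in flight

Answer: 2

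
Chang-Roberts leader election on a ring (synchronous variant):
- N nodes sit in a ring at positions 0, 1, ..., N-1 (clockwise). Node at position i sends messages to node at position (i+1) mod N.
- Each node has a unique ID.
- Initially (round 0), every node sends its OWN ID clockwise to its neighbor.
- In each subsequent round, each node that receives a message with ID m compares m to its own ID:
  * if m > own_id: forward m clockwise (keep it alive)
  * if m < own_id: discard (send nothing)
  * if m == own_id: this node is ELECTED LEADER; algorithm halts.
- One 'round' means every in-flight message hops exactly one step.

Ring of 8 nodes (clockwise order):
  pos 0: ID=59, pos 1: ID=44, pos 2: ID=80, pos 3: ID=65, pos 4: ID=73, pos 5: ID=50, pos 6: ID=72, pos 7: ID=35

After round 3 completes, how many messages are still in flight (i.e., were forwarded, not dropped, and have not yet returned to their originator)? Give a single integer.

Round 1: pos1(id44) recv 59: fwd; pos2(id80) recv 44: drop; pos3(id65) recv 80: fwd; pos4(id73) recv 65: drop; pos5(id50) recv 73: fwd; pos6(id72) recv 50: drop; pos7(id35) recv 72: fwd; pos0(id59) recv 35: drop
Round 2: pos2(id80) recv 59: drop; pos4(id73) recv 80: fwd; pos6(id72) recv 73: fwd; pos0(id59) recv 72: fwd
Round 3: pos5(id50) recv 80: fwd; pos7(id35) recv 73: fwd; pos1(id44) recv 72: fwd
After round 3: 3 messages still in flight

Answer: 3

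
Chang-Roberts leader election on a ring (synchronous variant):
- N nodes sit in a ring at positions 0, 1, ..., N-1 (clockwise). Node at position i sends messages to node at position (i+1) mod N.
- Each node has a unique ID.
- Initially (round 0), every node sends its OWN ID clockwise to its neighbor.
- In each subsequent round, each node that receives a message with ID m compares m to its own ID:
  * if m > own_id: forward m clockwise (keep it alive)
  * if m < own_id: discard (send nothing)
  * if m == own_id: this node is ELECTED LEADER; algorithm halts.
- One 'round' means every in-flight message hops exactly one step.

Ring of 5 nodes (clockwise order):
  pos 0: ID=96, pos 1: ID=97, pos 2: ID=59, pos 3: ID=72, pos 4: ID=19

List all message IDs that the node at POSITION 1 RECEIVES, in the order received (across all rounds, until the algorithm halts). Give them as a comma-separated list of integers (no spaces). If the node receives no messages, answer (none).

Round 1: pos1(id97) recv 96: drop; pos2(id59) recv 97: fwd; pos3(id72) recv 59: drop; pos4(id19) recv 72: fwd; pos0(id96) recv 19: drop
Round 2: pos3(id72) recv 97: fwd; pos0(id96) recv 72: drop
Round 3: pos4(id19) recv 97: fwd
Round 4: pos0(id96) recv 97: fwd
Round 5: pos1(id97) recv 97: ELECTED

Answer: 96,97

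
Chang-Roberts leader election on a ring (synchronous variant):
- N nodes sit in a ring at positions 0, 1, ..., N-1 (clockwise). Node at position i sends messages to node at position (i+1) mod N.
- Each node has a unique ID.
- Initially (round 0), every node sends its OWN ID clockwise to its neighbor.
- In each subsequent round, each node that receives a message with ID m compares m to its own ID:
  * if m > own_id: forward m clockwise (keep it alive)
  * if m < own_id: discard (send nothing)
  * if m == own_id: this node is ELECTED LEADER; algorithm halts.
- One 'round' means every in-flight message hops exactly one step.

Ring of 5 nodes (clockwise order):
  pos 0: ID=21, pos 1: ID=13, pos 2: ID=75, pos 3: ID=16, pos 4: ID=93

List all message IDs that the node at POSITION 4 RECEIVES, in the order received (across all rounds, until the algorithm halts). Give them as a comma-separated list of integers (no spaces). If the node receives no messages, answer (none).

Round 1: pos1(id13) recv 21: fwd; pos2(id75) recv 13: drop; pos3(id16) recv 75: fwd; pos4(id93) recv 16: drop; pos0(id21) recv 93: fwd
Round 2: pos2(id75) recv 21: drop; pos4(id93) recv 75: drop; pos1(id13) recv 93: fwd
Round 3: pos2(id75) recv 93: fwd
Round 4: pos3(id16) recv 93: fwd
Round 5: pos4(id93) recv 93: ELECTED

Answer: 16,75,93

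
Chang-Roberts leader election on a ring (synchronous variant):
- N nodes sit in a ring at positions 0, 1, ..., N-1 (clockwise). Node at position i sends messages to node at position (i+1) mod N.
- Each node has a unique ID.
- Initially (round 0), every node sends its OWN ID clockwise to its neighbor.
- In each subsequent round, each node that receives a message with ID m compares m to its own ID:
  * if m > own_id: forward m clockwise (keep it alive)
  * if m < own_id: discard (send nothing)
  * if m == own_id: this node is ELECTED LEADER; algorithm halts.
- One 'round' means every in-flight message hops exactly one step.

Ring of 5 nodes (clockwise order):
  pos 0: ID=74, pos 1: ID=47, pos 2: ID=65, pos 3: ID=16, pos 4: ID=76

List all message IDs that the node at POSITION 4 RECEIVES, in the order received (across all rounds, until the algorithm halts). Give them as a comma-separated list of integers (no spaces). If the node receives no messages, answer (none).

Answer: 16,65,74,76

Derivation:
Round 1: pos1(id47) recv 74: fwd; pos2(id65) recv 47: drop; pos3(id16) recv 65: fwd; pos4(id76) recv 16: drop; pos0(id74) recv 76: fwd
Round 2: pos2(id65) recv 74: fwd; pos4(id76) recv 65: drop; pos1(id47) recv 76: fwd
Round 3: pos3(id16) recv 74: fwd; pos2(id65) recv 76: fwd
Round 4: pos4(id76) recv 74: drop; pos3(id16) recv 76: fwd
Round 5: pos4(id76) recv 76: ELECTED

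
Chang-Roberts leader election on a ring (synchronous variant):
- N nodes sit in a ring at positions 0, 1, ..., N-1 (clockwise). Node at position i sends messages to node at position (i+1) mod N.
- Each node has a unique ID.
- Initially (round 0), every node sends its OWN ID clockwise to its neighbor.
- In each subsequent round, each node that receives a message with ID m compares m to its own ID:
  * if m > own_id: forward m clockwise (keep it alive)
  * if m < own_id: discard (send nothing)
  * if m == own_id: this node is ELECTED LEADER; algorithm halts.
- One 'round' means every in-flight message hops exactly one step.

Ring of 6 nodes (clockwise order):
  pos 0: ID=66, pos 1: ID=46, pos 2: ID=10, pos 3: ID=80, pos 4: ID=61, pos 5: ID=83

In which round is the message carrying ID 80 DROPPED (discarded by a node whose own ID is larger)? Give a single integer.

Answer: 2

Derivation:
Round 1: pos1(id46) recv 66: fwd; pos2(id10) recv 46: fwd; pos3(id80) recv 10: drop; pos4(id61) recv 80: fwd; pos5(id83) recv 61: drop; pos0(id66) recv 83: fwd
Round 2: pos2(id10) recv 66: fwd; pos3(id80) recv 46: drop; pos5(id83) recv 80: drop; pos1(id46) recv 83: fwd
Round 3: pos3(id80) recv 66: drop; pos2(id10) recv 83: fwd
Round 4: pos3(id80) recv 83: fwd
Round 5: pos4(id61) recv 83: fwd
Round 6: pos5(id83) recv 83: ELECTED
Message ID 80 originates at pos 3; dropped at pos 5 in round 2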